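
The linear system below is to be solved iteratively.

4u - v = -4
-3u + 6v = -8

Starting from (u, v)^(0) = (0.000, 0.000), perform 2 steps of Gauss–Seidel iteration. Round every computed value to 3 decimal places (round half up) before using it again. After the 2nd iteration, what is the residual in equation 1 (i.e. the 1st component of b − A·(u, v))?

Iteration 1:
  u = (-4 - (-1)·0.000) / (4) = -1.000
  v = (-8 - (-3)·-1.000) / (6) = -1.833
Iteration 2:
  u = (-4 - (-1)·-1.833) / (4) = -1.458
  v = (-8 - (-3)·-1.458) / (6) = -2.062
Residual b − A·x = (-0.230, -0.002)

-0.230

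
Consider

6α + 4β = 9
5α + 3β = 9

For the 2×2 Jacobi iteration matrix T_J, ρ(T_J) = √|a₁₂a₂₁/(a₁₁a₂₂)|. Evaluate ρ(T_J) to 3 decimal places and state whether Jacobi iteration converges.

1.054

a₁₂a₂₁/(a₁₁a₂₂) = (4)·(5) / ((6)·(3)) = 1.111111
ρ = √|1.111111| = √1.111111 = 1.054
ρ > 1, so Jacobi diverges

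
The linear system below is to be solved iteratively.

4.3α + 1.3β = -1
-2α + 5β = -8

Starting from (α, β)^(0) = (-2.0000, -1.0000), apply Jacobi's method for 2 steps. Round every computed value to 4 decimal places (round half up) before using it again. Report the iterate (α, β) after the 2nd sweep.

(0.4930, -1.5721)

Iteration 1:
  α = (-1 - (1.3)·-1.0000) / (4.3) = 0.0698
  β = (-8 - (-2)·-2.0000) / (5) = -2.4000
Iteration 2:
  α = (-1 - (1.3)·-2.4000) / (4.3) = 0.4930
  β = (-8 - (-2)·0.0698) / (5) = -1.5721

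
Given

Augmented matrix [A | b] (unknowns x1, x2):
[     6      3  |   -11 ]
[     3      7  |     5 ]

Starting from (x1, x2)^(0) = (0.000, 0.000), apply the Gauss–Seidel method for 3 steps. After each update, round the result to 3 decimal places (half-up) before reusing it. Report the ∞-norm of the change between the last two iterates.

Iteration 1:
  x1 = (-11 - (3)·0.000) / (6) = -1.833
  x2 = (5 - (3)·-1.833) / (7) = 1.500
Iteration 2:
  x1 = (-11 - (3)·1.500) / (6) = -2.583
  x2 = (5 - (3)·-2.583) / (7) = 1.821
Iteration 3:
  x1 = (-11 - (3)·1.821) / (6) = -2.744
  x2 = (5 - (3)·-2.744) / (7) = 1.890
Change: (-0.161, 0.069) → max |·| = 0.161

0.161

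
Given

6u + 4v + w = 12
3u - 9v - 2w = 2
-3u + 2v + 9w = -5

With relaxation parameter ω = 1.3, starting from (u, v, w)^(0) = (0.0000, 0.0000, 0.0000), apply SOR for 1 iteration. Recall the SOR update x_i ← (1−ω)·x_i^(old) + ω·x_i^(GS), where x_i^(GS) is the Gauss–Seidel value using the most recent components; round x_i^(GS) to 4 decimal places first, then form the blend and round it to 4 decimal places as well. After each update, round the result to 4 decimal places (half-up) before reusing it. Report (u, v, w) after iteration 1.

(2.6000, 0.8377, 0.1625)

Iteration 1:
  u: GS value = (12 - (4)·0.0000 - (1)·0.0000) / (6) = 2.0000;  u ← (1−ω)·0.0000 + ω·2.0000 = 2.6000
  v: GS value = (2 - (3)·2.6000 - (-2)·0.0000) / (-9) = 0.6444;  v ← (1−ω)·0.0000 + ω·0.6444 = 0.8377
  w: GS value = (-5 - (-3)·2.6000 - (2)·0.8377) / (9) = 0.1250;  w ← (1−ω)·0.0000 + ω·0.1250 = 0.1625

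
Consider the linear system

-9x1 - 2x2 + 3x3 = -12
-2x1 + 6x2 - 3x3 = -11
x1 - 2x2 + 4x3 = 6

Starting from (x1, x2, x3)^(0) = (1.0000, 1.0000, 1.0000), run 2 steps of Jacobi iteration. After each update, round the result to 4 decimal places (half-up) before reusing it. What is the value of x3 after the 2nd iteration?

0.6389

Iteration 1:
  x1 = (-12 - (-2)·1.0000 - (3)·1.0000) / (-9) = 1.4444
  x2 = (-11 - (-2)·1.0000 - (-3)·1.0000) / (6) = -1.0000
  x3 = (6 - (1)·1.0000 - (-2)·1.0000) / (4) = 1.7500
Iteration 2:
  x1 = (-12 - (-2)·-1.0000 - (3)·1.7500) / (-9) = 2.1389
  x2 = (-11 - (-2)·1.4444 - (-3)·1.7500) / (6) = -0.4769
  x3 = (6 - (1)·1.4444 - (-2)·-1.0000) / (4) = 0.6389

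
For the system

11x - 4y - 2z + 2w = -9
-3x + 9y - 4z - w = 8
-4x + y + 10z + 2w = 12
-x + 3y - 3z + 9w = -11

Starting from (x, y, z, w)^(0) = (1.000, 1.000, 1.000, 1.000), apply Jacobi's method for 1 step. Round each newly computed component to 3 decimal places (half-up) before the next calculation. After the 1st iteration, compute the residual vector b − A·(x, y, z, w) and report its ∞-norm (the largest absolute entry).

Iteration 1:
  x = (-9 - (-4)·1.000 - (-2)·1.000 - (2)·1.000) / (11) = -0.455
  y = (8 - (-3)·1.000 - (-4)·1.000 - (-1)·1.000) / (9) = 1.778
  z = (12 - (-4)·1.000 - (1)·1.000 - (2)·1.000) / (10) = 1.300
  w = (-11 - (-1)·1.000 - (3)·1.000 - (-3)·1.000) / (9) = -1.111
Residual b − A·x = (7.939, -5.278, -2.376, -2.890); ∞-norm = 7.939

7.939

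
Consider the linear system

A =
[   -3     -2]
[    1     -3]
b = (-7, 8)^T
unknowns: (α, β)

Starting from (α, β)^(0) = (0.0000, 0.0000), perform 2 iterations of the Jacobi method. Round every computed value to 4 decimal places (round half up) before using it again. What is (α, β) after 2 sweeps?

Iteration 1:
  α = (-7 - (-2)·0.0000) / (-3) = 2.3333
  β = (8 - (1)·0.0000) / (-3) = -2.6667
Iteration 2:
  α = (-7 - (-2)·-2.6667) / (-3) = 4.1111
  β = (8 - (1)·2.3333) / (-3) = -1.8889

(4.1111, -1.8889)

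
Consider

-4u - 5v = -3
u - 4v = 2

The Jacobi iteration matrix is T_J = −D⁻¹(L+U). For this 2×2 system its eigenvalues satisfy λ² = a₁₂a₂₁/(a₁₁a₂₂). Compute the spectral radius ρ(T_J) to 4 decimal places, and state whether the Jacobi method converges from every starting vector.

a₁₂a₂₁/(a₁₁a₂₂) = (-5)·(1) / ((-4)·(-4)) = -0.312500
ρ = √|-0.312500| = √0.312500 = 0.5590
ρ < 1, so Jacobi converges

0.5590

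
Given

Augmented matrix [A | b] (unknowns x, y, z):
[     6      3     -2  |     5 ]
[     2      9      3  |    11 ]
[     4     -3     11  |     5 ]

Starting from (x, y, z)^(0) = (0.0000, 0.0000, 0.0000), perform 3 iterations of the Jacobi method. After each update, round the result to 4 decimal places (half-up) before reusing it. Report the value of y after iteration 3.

Iteration 1:
  x = (5 - (3)·0.0000 - (-2)·0.0000) / (6) = 0.8333
  y = (11 - (2)·0.0000 - (3)·0.0000) / (9) = 1.2222
  z = (5 - (4)·0.0000 - (-3)·0.0000) / (11) = 0.4545
Iteration 2:
  x = (5 - (3)·1.2222 - (-2)·0.4545) / (6) = 0.3737
  y = (11 - (2)·0.8333 - (3)·0.4545) / (9) = 0.8855
  z = (5 - (4)·0.8333 - (-3)·1.2222) / (11) = 0.4849
Iteration 3:
  x = (5 - (3)·0.8855 - (-2)·0.4849) / (6) = 0.5522
  y = (11 - (2)·0.3737 - (3)·0.4849) / (9) = 0.9775
  z = (5 - (4)·0.3737 - (-3)·0.8855) / (11) = 0.5602

0.9775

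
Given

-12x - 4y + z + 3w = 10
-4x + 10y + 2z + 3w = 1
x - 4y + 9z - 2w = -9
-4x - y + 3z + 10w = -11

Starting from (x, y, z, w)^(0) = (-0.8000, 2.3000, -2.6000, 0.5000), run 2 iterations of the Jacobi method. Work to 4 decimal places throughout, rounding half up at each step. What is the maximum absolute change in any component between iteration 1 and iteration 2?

1.4183

Iteration 1:
  x = (10 - (-4)·2.3000 - (1)·-2.6000 - (3)·0.5000) / (-12) = -1.6917
  y = (1 - (-4)·-0.8000 - (2)·-2.6000 - (3)·0.5000) / (10) = 0.1500
  z = (-9 - (1)·-0.8000 - (-4)·2.3000 - (-2)·0.5000) / (9) = 0.2222
  w = (-11 - (-4)·-0.8000 - (-1)·2.3000 - (3)·-2.6000) / (10) = -0.4100
Iteration 2:
  x = (10 - (-4)·0.1500 - (1)·0.2222 - (3)·-0.4100) / (-12) = -0.9673
  y = (1 - (-4)·-1.6917 - (2)·0.2222 - (3)·-0.4100) / (10) = -0.4981
  z = (-9 - (1)·-1.6917 - (-4)·0.1500 - (-2)·-0.4100) / (9) = -0.8365
  w = (-11 - (-4)·-1.6917 - (-1)·0.1500 - (3)·0.2222) / (10) = -1.8283
Change: (0.7244, -0.6481, -1.0587, -1.4183) → max |·| = 1.4183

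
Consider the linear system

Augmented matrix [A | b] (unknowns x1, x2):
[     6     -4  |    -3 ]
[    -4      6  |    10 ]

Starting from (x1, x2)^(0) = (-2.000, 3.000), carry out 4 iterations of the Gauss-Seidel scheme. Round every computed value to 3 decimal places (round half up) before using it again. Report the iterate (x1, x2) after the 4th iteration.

(1.135, 2.423)

Iteration 1:
  x1 = (-3 - (-4)·3.000) / (6) = 1.500
  x2 = (10 - (-4)·1.500) / (6) = 2.667
Iteration 2:
  x1 = (-3 - (-4)·2.667) / (6) = 1.278
  x2 = (10 - (-4)·1.278) / (6) = 2.519
Iteration 3:
  x1 = (-3 - (-4)·2.519) / (6) = 1.179
  x2 = (10 - (-4)·1.179) / (6) = 2.453
Iteration 4:
  x1 = (-3 - (-4)·2.453) / (6) = 1.135
  x2 = (10 - (-4)·1.135) / (6) = 2.423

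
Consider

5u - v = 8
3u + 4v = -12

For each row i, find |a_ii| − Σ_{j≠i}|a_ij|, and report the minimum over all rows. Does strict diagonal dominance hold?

1

row 1: |5| − (1) = 4
row 2: |4| − (3) = 1
minimum over rows = 1 → strictly diagonally dominant (convergence guaranteed)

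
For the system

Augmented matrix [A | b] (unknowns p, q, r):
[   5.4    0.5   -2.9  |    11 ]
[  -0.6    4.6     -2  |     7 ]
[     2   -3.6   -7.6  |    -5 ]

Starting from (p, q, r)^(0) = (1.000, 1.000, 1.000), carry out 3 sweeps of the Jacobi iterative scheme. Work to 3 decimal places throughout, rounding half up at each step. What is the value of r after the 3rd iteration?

Iteration 1:
  p = (11 - (0.5)·1.000 - (-2.9)·1.000) / (5.4) = 2.481
  q = (7 - (-0.6)·1.000 - (-2)·1.000) / (4.6) = 2.087
  r = (-5 - (2)·1.000 - (-3.6)·1.000) / (-7.6) = 0.447
Iteration 2:
  p = (11 - (0.5)·2.087 - (-2.9)·0.447) / (5.4) = 2.084
  q = (7 - (-0.6)·2.481 - (-2)·0.447) / (4.6) = 2.040
  r = (-5 - (2)·2.481 - (-3.6)·2.087) / (-7.6) = 0.322
Iteration 3:
  p = (11 - (0.5)·2.040 - (-2.9)·0.322) / (5.4) = 2.021
  q = (7 - (-0.6)·2.084 - (-2)·0.322) / (4.6) = 1.934
  r = (-5 - (2)·2.084 - (-3.6)·2.040) / (-7.6) = 0.240

0.240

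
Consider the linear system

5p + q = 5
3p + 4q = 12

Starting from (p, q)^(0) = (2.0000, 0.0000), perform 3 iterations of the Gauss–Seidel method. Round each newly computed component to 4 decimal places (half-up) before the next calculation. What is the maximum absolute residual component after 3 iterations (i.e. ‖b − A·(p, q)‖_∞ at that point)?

0.0506

Iteration 1:
  p = (5 - (1)·0.0000) / (5) = 1.0000
  q = (12 - (3)·1.0000) / (4) = 2.2500
Iteration 2:
  p = (5 - (1)·2.2500) / (5) = 0.5500
  q = (12 - (3)·0.5500) / (4) = 2.5875
Iteration 3:
  p = (5 - (1)·2.5875) / (5) = 0.4825
  q = (12 - (3)·0.4825) / (4) = 2.6381
Residual b − A·x = (-0.0506, 0.0001); ∞-norm = 0.0506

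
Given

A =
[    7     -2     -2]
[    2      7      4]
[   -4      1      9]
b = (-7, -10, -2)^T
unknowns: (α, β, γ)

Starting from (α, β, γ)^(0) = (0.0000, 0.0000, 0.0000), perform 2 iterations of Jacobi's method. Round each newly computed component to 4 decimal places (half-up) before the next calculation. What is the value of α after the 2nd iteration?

Iteration 1:
  α = (-7 - (-2)·0.0000 - (-2)·0.0000) / (7) = -1.0000
  β = (-10 - (2)·0.0000 - (4)·0.0000) / (7) = -1.4286
  γ = (-2 - (-4)·0.0000 - (1)·0.0000) / (9) = -0.2222
Iteration 2:
  α = (-7 - (-2)·-1.4286 - (-2)·-0.2222) / (7) = -1.4717
  β = (-10 - (2)·-1.0000 - (4)·-0.2222) / (7) = -1.0159
  γ = (-2 - (-4)·-1.0000 - (1)·-1.4286) / (9) = -0.5079

-1.4717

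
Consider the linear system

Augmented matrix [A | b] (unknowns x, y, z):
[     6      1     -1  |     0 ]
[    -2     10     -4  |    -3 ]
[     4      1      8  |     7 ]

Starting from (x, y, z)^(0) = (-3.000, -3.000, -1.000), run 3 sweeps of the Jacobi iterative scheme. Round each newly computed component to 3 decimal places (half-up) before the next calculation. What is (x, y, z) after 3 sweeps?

Iteration 1:
  x = (0 - (1)·-3.000 - (-1)·-1.000) / (6) = 0.333
  y = (-3 - (-2)·-3.000 - (-4)·-1.000) / (10) = -1.300
  z = (7 - (4)·-3.000 - (1)·-3.000) / (8) = 2.750
Iteration 2:
  x = (0 - (1)·-1.300 - (-1)·2.750) / (6) = 0.675
  y = (-3 - (-2)·0.333 - (-4)·2.750) / (10) = 0.867
  z = (7 - (4)·0.333 - (1)·-1.300) / (8) = 0.871
Iteration 3:
  x = (0 - (1)·0.867 - (-1)·0.871) / (6) = 0.001
  y = (-3 - (-2)·0.675 - (-4)·0.871) / (10) = 0.183
  z = (7 - (4)·0.675 - (1)·0.867) / (8) = 0.429

(0.001, 0.183, 0.429)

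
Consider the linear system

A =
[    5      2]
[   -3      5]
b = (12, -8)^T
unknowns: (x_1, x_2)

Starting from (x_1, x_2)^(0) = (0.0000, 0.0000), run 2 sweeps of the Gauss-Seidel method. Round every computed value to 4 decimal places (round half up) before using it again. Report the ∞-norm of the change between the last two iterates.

Iteration 1:
  x_1 = (12 - (2)·0.0000) / (5) = 2.4000
  x_2 = (-8 - (-3)·2.4000) / (5) = -0.1600
Iteration 2:
  x_1 = (12 - (2)·-0.1600) / (5) = 2.4640
  x_2 = (-8 - (-3)·2.4640) / (5) = -0.1216
Change: (0.0640, 0.0384) → max |·| = 0.0640

0.0640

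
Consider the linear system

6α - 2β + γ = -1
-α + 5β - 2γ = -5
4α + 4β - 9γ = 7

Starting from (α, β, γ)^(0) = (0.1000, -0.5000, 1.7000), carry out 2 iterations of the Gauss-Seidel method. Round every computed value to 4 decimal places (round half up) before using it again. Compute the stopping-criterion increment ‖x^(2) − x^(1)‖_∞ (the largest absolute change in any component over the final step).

Iteration 1:
  α = (-1 - (-2)·-0.5000 - (1)·1.7000) / (6) = -0.6167
  β = (-5 - (-1)·-0.6167 - (-2)·1.7000) / (5) = -0.4433
  γ = (7 - (4)·-0.6167 - (4)·-0.4433) / (-9) = -1.2489
Iteration 2:
  α = (-1 - (-2)·-0.4433 - (1)·-1.2489) / (6) = -0.1063
  β = (-5 - (-1)·-0.1063 - (-2)·-1.2489) / (5) = -1.5208
  γ = (7 - (4)·-0.1063 - (4)·-1.5208) / (-9) = -1.5009
Change: (0.5104, -1.0775, -0.2520) → max |·| = 1.0775

1.0775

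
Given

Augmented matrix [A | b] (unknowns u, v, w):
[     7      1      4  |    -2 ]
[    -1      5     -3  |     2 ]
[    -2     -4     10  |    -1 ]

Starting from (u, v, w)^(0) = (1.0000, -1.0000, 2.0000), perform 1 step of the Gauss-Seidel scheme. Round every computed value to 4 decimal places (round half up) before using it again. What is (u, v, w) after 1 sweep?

Iteration 1:
  u = (-2 - (1)·-1.0000 - (4)·2.0000) / (7) = -1.2857
  v = (2 - (-1)·-1.2857 - (-3)·2.0000) / (5) = 1.3429
  w = (-1 - (-2)·-1.2857 - (-4)·1.3429) / (10) = 0.1800

(-1.2857, 1.3429, 0.1800)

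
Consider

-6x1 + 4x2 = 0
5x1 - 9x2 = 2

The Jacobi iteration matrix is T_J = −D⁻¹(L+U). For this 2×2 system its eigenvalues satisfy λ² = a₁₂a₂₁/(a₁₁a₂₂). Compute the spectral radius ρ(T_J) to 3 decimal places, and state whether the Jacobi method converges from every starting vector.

0.609

a₁₂a₂₁/(a₁₁a₂₂) = (4)·(5) / ((-6)·(-9)) = 0.370370
ρ = √|0.370370| = √0.370370 = 0.609
ρ < 1, so Jacobi converges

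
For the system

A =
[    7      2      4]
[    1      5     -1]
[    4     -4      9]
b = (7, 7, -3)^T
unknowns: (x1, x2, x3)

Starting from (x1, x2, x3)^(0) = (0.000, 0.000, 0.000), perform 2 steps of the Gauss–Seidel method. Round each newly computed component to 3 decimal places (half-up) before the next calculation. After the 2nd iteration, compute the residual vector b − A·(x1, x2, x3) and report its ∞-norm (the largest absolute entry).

0.331

Iteration 1:
  x1 = (7 - (2)·0.000 - (4)·0.000) / (7) = 1.000
  x2 = (7 - (1)·1.000 - (-1)·0.000) / (5) = 1.200
  x3 = (-3 - (4)·1.000 - (-4)·1.200) / (9) = -0.244
Iteration 2:
  x1 = (7 - (2)·1.200 - (4)·-0.244) / (7) = 0.797
  x2 = (7 - (1)·0.797 - (-1)·-0.244) / (5) = 1.192
  x3 = (-3 - (4)·0.797 - (-4)·1.192) / (9) = -0.158
Residual b − A·x = (-0.331, 0.085, 0.002); ∞-norm = 0.331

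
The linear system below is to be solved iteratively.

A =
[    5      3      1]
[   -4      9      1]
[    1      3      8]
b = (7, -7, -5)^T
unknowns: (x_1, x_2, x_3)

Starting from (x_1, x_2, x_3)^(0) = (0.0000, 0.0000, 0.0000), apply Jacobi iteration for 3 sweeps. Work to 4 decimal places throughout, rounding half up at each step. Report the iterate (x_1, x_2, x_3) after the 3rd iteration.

(1.5533, 0.1639, -0.8417)

Iteration 1:
  x_1 = (7 - (3)·0.0000 - (1)·0.0000) / (5) = 1.4000
  x_2 = (-7 - (-4)·0.0000 - (1)·0.0000) / (9) = -0.7778
  x_3 = (-5 - (1)·0.0000 - (3)·0.0000) / (8) = -0.6250
Iteration 2:
  x_1 = (7 - (3)·-0.7778 - (1)·-0.6250) / (5) = 1.9917
  x_2 = (-7 - (-4)·1.4000 - (1)·-0.6250) / (9) = -0.0861
  x_3 = (-5 - (1)·1.4000 - (3)·-0.7778) / (8) = -0.5083
Iteration 3:
  x_1 = (7 - (3)·-0.0861 - (1)·-0.5083) / (5) = 1.5533
  x_2 = (-7 - (-4)·1.9917 - (1)·-0.5083) / (9) = 0.1639
  x_3 = (-5 - (1)·1.9917 - (3)·-0.0861) / (8) = -0.8417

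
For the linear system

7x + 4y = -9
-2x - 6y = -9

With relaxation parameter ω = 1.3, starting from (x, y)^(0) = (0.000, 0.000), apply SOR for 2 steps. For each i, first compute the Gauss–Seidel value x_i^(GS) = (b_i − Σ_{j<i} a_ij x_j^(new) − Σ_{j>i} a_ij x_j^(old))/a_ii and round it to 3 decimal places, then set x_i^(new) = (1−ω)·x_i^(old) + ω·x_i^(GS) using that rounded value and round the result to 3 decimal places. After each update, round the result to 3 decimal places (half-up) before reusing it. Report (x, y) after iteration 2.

(-3.157, 2.515)

Iteration 1:
  x: GS value = (-9 - (4)·0.000) / (7) = -1.286;  x ← (1−ω)·0.000 + ω·-1.286 = -1.672
  y: GS value = (-9 - (-2)·-1.672) / (-6) = 2.057;  y ← (1−ω)·0.000 + ω·2.057 = 2.674
Iteration 2:
  x: GS value = (-9 - (4)·2.674) / (7) = -2.814;  x ← (1−ω)·-1.672 + ω·-2.814 = -3.157
  y: GS value = (-9 - (-2)·-3.157) / (-6) = 2.552;  y ← (1−ω)·2.674 + ω·2.552 = 2.515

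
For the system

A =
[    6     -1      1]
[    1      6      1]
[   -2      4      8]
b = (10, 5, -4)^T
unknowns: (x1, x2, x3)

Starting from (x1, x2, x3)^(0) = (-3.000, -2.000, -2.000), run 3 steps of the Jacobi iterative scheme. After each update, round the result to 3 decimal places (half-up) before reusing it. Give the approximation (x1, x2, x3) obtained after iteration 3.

Iteration 1:
  x1 = (10 - (-1)·-2.000 - (1)·-2.000) / (6) = 1.667
  x2 = (5 - (1)·-3.000 - (1)·-2.000) / (6) = 1.667
  x3 = (-4 - (-2)·-3.000 - (4)·-2.000) / (8) = -0.250
Iteration 2:
  x1 = (10 - (-1)·1.667 - (1)·-0.250) / (6) = 1.986
  x2 = (5 - (1)·1.667 - (1)·-0.250) / (6) = 0.597
  x3 = (-4 - (-2)·1.667 - (4)·1.667) / (8) = -0.917
Iteration 3:
  x1 = (10 - (-1)·0.597 - (1)·-0.917) / (6) = 1.919
  x2 = (5 - (1)·1.986 - (1)·-0.917) / (6) = 0.655
  x3 = (-4 - (-2)·1.986 - (4)·0.597) / (8) = -0.302

(1.919, 0.655, -0.302)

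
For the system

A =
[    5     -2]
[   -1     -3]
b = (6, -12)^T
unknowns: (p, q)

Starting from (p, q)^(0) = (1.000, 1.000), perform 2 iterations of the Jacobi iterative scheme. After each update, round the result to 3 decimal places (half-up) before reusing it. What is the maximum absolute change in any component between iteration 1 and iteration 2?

Iteration 1:
  p = (6 - (-2)·1.000) / (5) = 1.600
  q = (-12 - (-1)·1.000) / (-3) = 3.667
Iteration 2:
  p = (6 - (-2)·3.667) / (5) = 2.667
  q = (-12 - (-1)·1.600) / (-3) = 3.467
Change: (1.067, -0.200) → max |·| = 1.067

1.067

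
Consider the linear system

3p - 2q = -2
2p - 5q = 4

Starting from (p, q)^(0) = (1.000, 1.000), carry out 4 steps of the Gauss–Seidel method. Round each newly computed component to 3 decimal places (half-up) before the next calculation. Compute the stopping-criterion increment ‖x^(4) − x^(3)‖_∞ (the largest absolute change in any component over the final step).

0.085

Iteration 1:
  p = (-2 - (-2)·1.000) / (3) = 0.000
  q = (4 - (2)·0.000) / (-5) = -0.800
Iteration 2:
  p = (-2 - (-2)·-0.800) / (3) = -1.200
  q = (4 - (2)·-1.200) / (-5) = -1.280
Iteration 3:
  p = (-2 - (-2)·-1.280) / (3) = -1.520
  q = (4 - (2)·-1.520) / (-5) = -1.408
Iteration 4:
  p = (-2 - (-2)·-1.408) / (3) = -1.605
  q = (4 - (2)·-1.605) / (-5) = -1.442
Change: (-0.085, -0.034) → max |·| = 0.085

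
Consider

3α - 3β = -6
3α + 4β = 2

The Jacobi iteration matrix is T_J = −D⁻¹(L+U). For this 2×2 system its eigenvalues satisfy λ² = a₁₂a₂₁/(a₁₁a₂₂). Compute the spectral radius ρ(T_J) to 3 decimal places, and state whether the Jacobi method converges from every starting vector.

0.866

a₁₂a₂₁/(a₁₁a₂₂) = (-3)·(3) / ((3)·(4)) = -0.750000
ρ = √|-0.750000| = √0.750000 = 0.866
ρ < 1, so Jacobi converges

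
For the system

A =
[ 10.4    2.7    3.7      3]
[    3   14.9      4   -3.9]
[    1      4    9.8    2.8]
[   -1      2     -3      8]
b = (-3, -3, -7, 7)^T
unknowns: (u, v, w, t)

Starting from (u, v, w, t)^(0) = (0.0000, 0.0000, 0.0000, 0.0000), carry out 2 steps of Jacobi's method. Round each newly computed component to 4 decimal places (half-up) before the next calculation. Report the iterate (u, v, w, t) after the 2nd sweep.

Iteration 1:
  u = (-3 - (2.7)·0.0000 - (3.7)·0.0000 - (3)·0.0000) / (10.4) = -0.2885
  v = (-3 - (3)·0.0000 - (4)·0.0000 - (-3.9)·0.0000) / (14.9) = -0.2013
  w = (-7 - (1)·0.0000 - (4)·0.0000 - (2.8)·0.0000) / (9.8) = -0.7143
  t = (7 - (-1)·0.0000 - (2)·0.0000 - (-3)·0.0000) / (8) = 0.8750
Iteration 2:
  u = (-3 - (2.7)·-0.2013 - (3.7)·-0.7143 - (3)·0.8750) / (10.4) = -0.2345
  v = (-3 - (3)·-0.2885 - (4)·-0.7143 - (-3.9)·0.8750) / (14.9) = 0.2775
  w = (-7 - (1)·-0.2885 - (4)·-0.2013 - (2.8)·0.8750) / (9.8) = -0.8527
  t = (7 - (-1)·-0.2885 - (2)·-0.2013 - (-3)·-0.7143) / (8) = 0.6214

(-0.2345, 0.2775, -0.8527, 0.6214)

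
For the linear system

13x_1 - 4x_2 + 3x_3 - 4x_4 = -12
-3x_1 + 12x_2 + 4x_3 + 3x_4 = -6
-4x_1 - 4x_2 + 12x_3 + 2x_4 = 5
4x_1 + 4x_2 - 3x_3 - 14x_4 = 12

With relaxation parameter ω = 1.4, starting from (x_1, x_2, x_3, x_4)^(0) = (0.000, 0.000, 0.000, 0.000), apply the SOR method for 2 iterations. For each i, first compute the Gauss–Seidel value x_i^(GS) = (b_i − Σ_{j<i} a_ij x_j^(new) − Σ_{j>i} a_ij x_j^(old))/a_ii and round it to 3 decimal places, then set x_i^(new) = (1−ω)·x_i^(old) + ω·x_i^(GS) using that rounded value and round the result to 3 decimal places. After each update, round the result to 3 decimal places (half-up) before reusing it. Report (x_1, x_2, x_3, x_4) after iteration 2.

(-1.957, 0.039, 0.380, -1.278)

Iteration 1:
  x_1: GS value = (-12 - (-4)·0.000 - (3)·0.000 - (-4)·0.000) / (13) = -0.923;  x_1 ← (1−ω)·0.000 + ω·-0.923 = -1.292
  x_2: GS value = (-6 - (-3)·-1.292 - (4)·0.000 - (3)·0.000) / (12) = -0.823;  x_2 ← (1−ω)·0.000 + ω·-0.823 = -1.152
  x_3: GS value = (5 - (-4)·-1.292 - (-4)·-1.152 - (2)·0.000) / (12) = -0.398;  x_3 ← (1−ω)·0.000 + ω·-0.398 = -0.557
  x_4: GS value = (12 - (4)·-1.292 - (4)·-1.152 - (-3)·-0.557) / (-14) = -1.436;  x_4 ← (1−ω)·0.000 + ω·-1.436 = -2.010
Iteration 2:
  x_1: GS value = (-12 - (-4)·-1.152 - (3)·-0.557 - (-4)·-2.010) / (13) = -1.767;  x_1 ← (1−ω)·-1.292 + ω·-1.767 = -1.957
  x_2: GS value = (-6 - (-3)·-1.957 - (4)·-0.557 - (3)·-2.010) / (12) = -0.301;  x_2 ← (1−ω)·-1.152 + ω·-0.301 = 0.039
  x_3: GS value = (5 - (-4)·-1.957 - (-4)·0.039 - (2)·-2.010) / (12) = 0.112;  x_3 ← (1−ω)·-0.557 + ω·0.112 = 0.380
  x_4: GS value = (12 - (4)·-1.957 - (4)·0.039 - (-3)·0.380) / (-14) = -1.487;  x_4 ← (1−ω)·-2.010 + ω·-1.487 = -1.278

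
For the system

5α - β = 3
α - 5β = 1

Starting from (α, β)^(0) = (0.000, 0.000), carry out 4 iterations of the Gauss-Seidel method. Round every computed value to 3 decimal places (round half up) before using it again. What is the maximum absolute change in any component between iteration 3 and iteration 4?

0.000

Iteration 1:
  α = (3 - (-1)·0.000) / (5) = 0.600
  β = (1 - (1)·0.600) / (-5) = -0.080
Iteration 2:
  α = (3 - (-1)·-0.080) / (5) = 0.584
  β = (1 - (1)·0.584) / (-5) = -0.083
Iteration 3:
  α = (3 - (-1)·-0.083) / (5) = 0.583
  β = (1 - (1)·0.583) / (-5) = -0.083
Iteration 4:
  α = (3 - (-1)·-0.083) / (5) = 0.583
  β = (1 - (1)·0.583) / (-5) = -0.083
Change: (0.000, 0.000) → max |·| = 0.000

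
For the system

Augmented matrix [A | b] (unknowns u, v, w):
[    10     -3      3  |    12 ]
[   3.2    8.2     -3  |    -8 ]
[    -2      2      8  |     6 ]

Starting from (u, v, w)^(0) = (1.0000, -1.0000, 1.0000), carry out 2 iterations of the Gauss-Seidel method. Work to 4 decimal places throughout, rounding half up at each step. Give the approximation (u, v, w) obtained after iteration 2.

Iteration 1:
  u = (12 - (-3)·-1.0000 - (3)·1.0000) / (10) = 0.6000
  v = (-8 - (3.2)·0.6000 - (-3)·1.0000) / (8.2) = -0.8439
  w = (6 - (-2)·0.6000 - (2)·-0.8439) / (8) = 1.1110
Iteration 2:
  u = (12 - (-3)·-0.8439 - (3)·1.1110) / (10) = 0.6135
  v = (-8 - (3.2)·0.6135 - (-3)·1.1110) / (8.2) = -0.8086
  w = (6 - (-2)·0.6135 - (2)·-0.8086) / (8) = 1.1055

(0.6135, -0.8086, 1.1055)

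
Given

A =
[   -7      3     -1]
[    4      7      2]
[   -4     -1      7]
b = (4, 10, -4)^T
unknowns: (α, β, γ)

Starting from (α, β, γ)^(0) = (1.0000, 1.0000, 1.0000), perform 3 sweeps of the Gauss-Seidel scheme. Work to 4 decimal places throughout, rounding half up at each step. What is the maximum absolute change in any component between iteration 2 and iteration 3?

Iteration 1:
  α = (4 - (3)·1.0000 - (-1)·1.0000) / (-7) = -0.2857
  β = (10 - (4)·-0.2857 - (2)·1.0000) / (7) = 1.3061
  γ = (-4 - (-4)·-0.2857 - (-1)·1.3061) / (7) = -0.5481
Iteration 2:
  α = (4 - (3)·1.3061 - (-1)·-0.5481) / (-7) = 0.0666
  β = (10 - (4)·0.0666 - (2)·-0.5481) / (7) = 1.5471
  γ = (-4 - (-4)·0.0666 - (-1)·1.5471) / (7) = -0.3124
Iteration 3:
  α = (4 - (3)·1.5471 - (-1)·-0.3124) / (-7) = 0.1362
  β = (10 - (4)·0.1362 - (2)·-0.3124) / (7) = 1.4400
  γ = (-4 - (-4)·0.1362 - (-1)·1.4400) / (7) = -0.2879
Change: (0.0696, -0.1071, 0.0245) → max |·| = 0.1071

0.1071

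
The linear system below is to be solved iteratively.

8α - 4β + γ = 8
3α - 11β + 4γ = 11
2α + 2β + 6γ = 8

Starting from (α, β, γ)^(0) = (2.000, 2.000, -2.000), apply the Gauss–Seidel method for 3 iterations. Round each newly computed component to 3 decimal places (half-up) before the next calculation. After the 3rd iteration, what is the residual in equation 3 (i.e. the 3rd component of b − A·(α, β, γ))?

0.000

Iteration 1:
  α = (8 - (-4)·2.000 - (1)·-2.000) / (8) = 2.250
  β = (11 - (3)·2.250 - (4)·-2.000) / (-11) = -1.114
  γ = (8 - (2)·2.250 - (2)·-1.114) / (6) = 0.955
Iteration 2:
  α = (8 - (-4)·-1.114 - (1)·0.955) / (8) = 0.324
  β = (11 - (3)·0.324 - (4)·0.955) / (-11) = -0.564
  γ = (8 - (2)·0.324 - (2)·-0.564) / (6) = 1.413
Iteration 3:
  α = (8 - (-4)·-0.564 - (1)·1.413) / (8) = 0.541
  β = (11 - (3)·0.541 - (4)·1.413) / (-11) = -0.339
  γ = (8 - (2)·0.541 - (2)·-0.339) / (6) = 1.266
Residual b − A·x = (1.050, 0.584, 0.000)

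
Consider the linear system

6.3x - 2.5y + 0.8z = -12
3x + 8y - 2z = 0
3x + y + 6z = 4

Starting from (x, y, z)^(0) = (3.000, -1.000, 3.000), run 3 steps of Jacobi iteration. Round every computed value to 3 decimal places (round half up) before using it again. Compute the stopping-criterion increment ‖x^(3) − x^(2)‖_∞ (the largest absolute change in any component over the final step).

0.560

Iteration 1:
  x = (-12 - (-2.5)·-1.000 - (0.8)·3.000) / (6.3) = -2.683
  y = (0 - (3)·3.000 - (-2)·3.000) / (8) = -0.375
  z = (4 - (3)·3.000 - (1)·-1.000) / (6) = -0.667
Iteration 2:
  x = (-12 - (-2.5)·-0.375 - (0.8)·-0.667) / (6.3) = -1.969
  y = (0 - (3)·-2.683 - (-2)·-0.667) / (8) = 0.839
  z = (4 - (3)·-2.683 - (1)·-0.375) / (6) = 2.071
Iteration 3:
  x = (-12 - (-2.5)·0.839 - (0.8)·2.071) / (6.3) = -1.835
  y = (0 - (3)·-1.969 - (-2)·2.071) / (8) = 1.256
  z = (4 - (3)·-1.969 - (1)·0.839) / (6) = 1.511
Change: (0.134, 0.417, -0.560) → max |·| = 0.560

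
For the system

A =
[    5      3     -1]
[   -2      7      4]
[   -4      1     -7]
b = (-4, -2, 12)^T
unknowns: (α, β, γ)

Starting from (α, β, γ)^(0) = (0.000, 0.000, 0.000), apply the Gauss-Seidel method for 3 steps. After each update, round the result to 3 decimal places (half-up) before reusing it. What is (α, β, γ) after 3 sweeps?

(-1.204, 0.081, -1.015)

Iteration 1:
  α = (-4 - (3)·0.000 - (-1)·0.000) / (5) = -0.800
  β = (-2 - (-2)·-0.800 - (4)·0.000) / (7) = -0.514
  γ = (12 - (-4)·-0.800 - (1)·-0.514) / (-7) = -1.331
Iteration 2:
  α = (-4 - (3)·-0.514 - (-1)·-1.331) / (5) = -0.758
  β = (-2 - (-2)·-0.758 - (4)·-1.331) / (7) = 0.258
  γ = (12 - (-4)·-0.758 - (1)·0.258) / (-7) = -1.244
Iteration 3:
  α = (-4 - (3)·0.258 - (-1)·-1.244) / (5) = -1.204
  β = (-2 - (-2)·-1.204 - (4)·-1.244) / (7) = 0.081
  γ = (12 - (-4)·-1.204 - (1)·0.081) / (-7) = -1.015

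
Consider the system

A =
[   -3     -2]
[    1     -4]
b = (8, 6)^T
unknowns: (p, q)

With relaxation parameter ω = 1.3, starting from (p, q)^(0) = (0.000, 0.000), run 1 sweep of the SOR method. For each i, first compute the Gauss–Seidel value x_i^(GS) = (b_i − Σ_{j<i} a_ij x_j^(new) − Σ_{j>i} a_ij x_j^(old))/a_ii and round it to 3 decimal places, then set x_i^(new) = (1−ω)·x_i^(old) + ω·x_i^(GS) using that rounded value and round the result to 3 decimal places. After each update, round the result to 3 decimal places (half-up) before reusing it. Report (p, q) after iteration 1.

(-3.467, -3.077)

Iteration 1:
  p: GS value = (8 - (-2)·0.000) / (-3) = -2.667;  p ← (1−ω)·0.000 + ω·-2.667 = -3.467
  q: GS value = (6 - (1)·-3.467) / (-4) = -2.367;  q ← (1−ω)·0.000 + ω·-2.367 = -3.077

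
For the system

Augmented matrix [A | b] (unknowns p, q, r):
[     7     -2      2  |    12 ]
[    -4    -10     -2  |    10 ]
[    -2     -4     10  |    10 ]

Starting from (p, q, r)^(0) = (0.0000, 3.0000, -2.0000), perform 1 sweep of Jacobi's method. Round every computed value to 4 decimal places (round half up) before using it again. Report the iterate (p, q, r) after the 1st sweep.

Iteration 1:
  p = (12 - (-2)·3.0000 - (2)·-2.0000) / (7) = 3.1429
  q = (10 - (-4)·0.0000 - (-2)·-2.0000) / (-10) = -0.6000
  r = (10 - (-2)·0.0000 - (-4)·3.0000) / (10) = 2.2000

(3.1429, -0.6000, 2.2000)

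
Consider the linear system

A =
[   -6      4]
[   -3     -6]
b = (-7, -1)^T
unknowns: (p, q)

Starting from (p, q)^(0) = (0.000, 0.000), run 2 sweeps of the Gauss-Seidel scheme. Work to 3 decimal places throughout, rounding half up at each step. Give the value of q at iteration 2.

-0.278

Iteration 1:
  p = (-7 - (4)·0.000) / (-6) = 1.167
  q = (-1 - (-3)·1.167) / (-6) = -0.417
Iteration 2:
  p = (-7 - (4)·-0.417) / (-6) = 0.889
  q = (-1 - (-3)·0.889) / (-6) = -0.278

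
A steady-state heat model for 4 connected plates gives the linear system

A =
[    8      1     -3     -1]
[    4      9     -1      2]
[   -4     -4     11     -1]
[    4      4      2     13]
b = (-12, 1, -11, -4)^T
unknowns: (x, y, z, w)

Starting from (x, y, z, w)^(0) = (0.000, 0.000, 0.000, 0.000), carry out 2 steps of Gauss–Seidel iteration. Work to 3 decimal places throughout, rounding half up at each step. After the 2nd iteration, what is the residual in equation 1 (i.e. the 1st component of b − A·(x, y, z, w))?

-0.400

Iteration 1:
  x = (-12 - (1)·0.000 - (-3)·0.000 - (-1)·0.000) / (8) = -1.500
  y = (1 - (4)·-1.500 - (-1)·0.000 - (2)·0.000) / (9) = 0.778
  z = (-11 - (-4)·-1.500 - (-4)·0.778 - (-1)·0.000) / (11) = -1.263
  w = (-4 - (4)·-1.500 - (4)·0.778 - (2)·-1.263) / (13) = 0.109
Iteration 2:
  x = (-12 - (1)·0.778 - (-3)·-1.263 - (-1)·0.109) / (8) = -2.057
  y = (1 - (4)·-2.057 - (-1)·-1.263 - (2)·0.109) / (9) = 0.861
  z = (-11 - (-4)·-2.057 - (-4)·0.861 - (-1)·0.109) / (11) = -1.425
  w = (-4 - (4)·-2.057 - (4)·0.861 - (2)·-1.425) / (13) = 0.280
Residual b − A·x = (-0.400, -0.506, 0.171, -0.006)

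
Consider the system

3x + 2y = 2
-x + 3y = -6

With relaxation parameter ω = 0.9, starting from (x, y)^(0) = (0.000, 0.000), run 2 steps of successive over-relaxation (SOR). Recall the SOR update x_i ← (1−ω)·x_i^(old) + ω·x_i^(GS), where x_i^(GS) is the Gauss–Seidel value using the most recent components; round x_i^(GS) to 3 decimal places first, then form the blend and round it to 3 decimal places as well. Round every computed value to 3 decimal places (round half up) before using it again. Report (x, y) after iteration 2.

(1.632, -1.472)

Iteration 1:
  x: GS value = (2 - (2)·0.000) / (3) = 0.667;  x ← (1−ω)·0.000 + ω·0.667 = 0.600
  y: GS value = (-6 - (-1)·0.600) / (3) = -1.800;  y ← (1−ω)·0.000 + ω·-1.800 = -1.620
Iteration 2:
  x: GS value = (2 - (2)·-1.620) / (3) = 1.747;  x ← (1−ω)·0.600 + ω·1.747 = 1.632
  y: GS value = (-6 - (-1)·1.632) / (3) = -1.456;  y ← (1−ω)·-1.620 + ω·-1.456 = -1.472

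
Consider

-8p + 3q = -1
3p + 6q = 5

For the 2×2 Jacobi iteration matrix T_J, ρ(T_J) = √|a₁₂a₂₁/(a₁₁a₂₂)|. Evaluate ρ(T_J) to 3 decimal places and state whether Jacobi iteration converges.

a₁₂a₂₁/(a₁₁a₂₂) = (3)·(3) / ((-8)·(6)) = -0.187500
ρ = √|-0.187500| = √0.187500 = 0.433
ρ < 1, so Jacobi converges

0.433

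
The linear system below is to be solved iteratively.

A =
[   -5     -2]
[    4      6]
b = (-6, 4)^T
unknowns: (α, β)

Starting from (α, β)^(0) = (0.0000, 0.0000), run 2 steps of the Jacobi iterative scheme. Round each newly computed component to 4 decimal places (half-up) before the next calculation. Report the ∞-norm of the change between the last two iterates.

0.8000

Iteration 1:
  α = (-6 - (-2)·0.0000) / (-5) = 1.2000
  β = (4 - (4)·0.0000) / (6) = 0.6667
Iteration 2:
  α = (-6 - (-2)·0.6667) / (-5) = 0.9333
  β = (4 - (4)·1.2000) / (6) = -0.1333
Change: (-0.2667, -0.8000) → max |·| = 0.8000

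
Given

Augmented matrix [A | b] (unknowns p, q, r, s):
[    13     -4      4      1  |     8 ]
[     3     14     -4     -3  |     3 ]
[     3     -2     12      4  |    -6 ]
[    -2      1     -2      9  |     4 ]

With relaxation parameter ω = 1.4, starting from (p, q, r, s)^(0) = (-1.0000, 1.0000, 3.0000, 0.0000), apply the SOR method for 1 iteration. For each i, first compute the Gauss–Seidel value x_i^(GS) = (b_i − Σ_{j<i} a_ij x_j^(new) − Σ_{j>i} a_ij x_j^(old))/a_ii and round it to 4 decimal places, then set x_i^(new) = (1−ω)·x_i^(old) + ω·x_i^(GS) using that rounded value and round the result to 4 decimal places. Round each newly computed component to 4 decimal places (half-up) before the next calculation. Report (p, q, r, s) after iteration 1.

(0.4000, 0.9800, -1.8114, 0.0307)

Iteration 1:
  p: GS value = (8 - (-4)·1.0000 - (4)·3.0000 - (1)·0.0000) / (13) = 0.0000;  p ← (1−ω)·-1.0000 + ω·0.0000 = 0.4000
  q: GS value = (3 - (3)·0.4000 - (-4)·3.0000 - (-3)·0.0000) / (14) = 0.9857;  q ← (1−ω)·1.0000 + ω·0.9857 = 0.9800
  r: GS value = (-6 - (3)·0.4000 - (-2)·0.9800 - (4)·0.0000) / (12) = -0.4367;  r ← (1−ω)·3.0000 + ω·-0.4367 = -1.8114
  s: GS value = (4 - (-2)·0.4000 - (1)·0.9800 - (-2)·-1.8114) / (9) = 0.0219;  s ← (1−ω)·0.0000 + ω·0.0219 = 0.0307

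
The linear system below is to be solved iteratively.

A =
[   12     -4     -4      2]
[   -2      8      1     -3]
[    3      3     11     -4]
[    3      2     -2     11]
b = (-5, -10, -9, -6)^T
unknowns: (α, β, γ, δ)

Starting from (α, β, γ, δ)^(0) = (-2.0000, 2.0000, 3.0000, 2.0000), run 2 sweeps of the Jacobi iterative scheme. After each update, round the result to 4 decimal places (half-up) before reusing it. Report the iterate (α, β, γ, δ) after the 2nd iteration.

(-0.9356, -0.9413, -0.6271, -0.5620)

Iteration 1:
  α = (-5 - (-4)·2.0000 - (-4)·3.0000 - (2)·2.0000) / (12) = 0.9167
  β = (-10 - (-2)·-2.0000 - (1)·3.0000 - (-3)·2.0000) / (8) = -1.3750
  γ = (-9 - (3)·-2.0000 - (3)·2.0000 - (-4)·2.0000) / (11) = -0.0909
  δ = (-6 - (3)·-2.0000 - (2)·2.0000 - (-2)·3.0000) / (11) = 0.1818
Iteration 2:
  α = (-5 - (-4)·-1.3750 - (-4)·-0.0909 - (2)·0.1818) / (12) = -0.9356
  β = (-10 - (-2)·0.9167 - (1)·-0.0909 - (-3)·0.1818) / (8) = -0.9413
  γ = (-9 - (3)·0.9167 - (3)·-1.3750 - (-4)·0.1818) / (11) = -0.6271
  δ = (-6 - (3)·0.9167 - (2)·-1.3750 - (-2)·-0.0909) / (11) = -0.5620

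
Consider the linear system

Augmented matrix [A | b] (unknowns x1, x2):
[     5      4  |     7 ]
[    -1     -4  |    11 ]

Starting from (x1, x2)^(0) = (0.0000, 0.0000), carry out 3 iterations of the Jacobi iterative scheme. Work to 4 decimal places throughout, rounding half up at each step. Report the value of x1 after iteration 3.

Iteration 1:
  x1 = (7 - (4)·0.0000) / (5) = 1.4000
  x2 = (11 - (-1)·0.0000) / (-4) = -2.7500
Iteration 2:
  x1 = (7 - (4)·-2.7500) / (5) = 3.6000
  x2 = (11 - (-1)·1.4000) / (-4) = -3.1000
Iteration 3:
  x1 = (7 - (4)·-3.1000) / (5) = 3.8800
  x2 = (11 - (-1)·3.6000) / (-4) = -3.6500

3.8800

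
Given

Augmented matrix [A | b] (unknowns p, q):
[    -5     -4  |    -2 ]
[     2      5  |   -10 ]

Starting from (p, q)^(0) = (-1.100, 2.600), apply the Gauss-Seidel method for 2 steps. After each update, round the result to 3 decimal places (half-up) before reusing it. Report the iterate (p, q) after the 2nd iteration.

(1.462, -2.585)

Iteration 1:
  p = (-2 - (-4)·2.600) / (-5) = -1.680
  q = (-10 - (2)·-1.680) / (5) = -1.328
Iteration 2:
  p = (-2 - (-4)·-1.328) / (-5) = 1.462
  q = (-10 - (2)·1.462) / (5) = -2.585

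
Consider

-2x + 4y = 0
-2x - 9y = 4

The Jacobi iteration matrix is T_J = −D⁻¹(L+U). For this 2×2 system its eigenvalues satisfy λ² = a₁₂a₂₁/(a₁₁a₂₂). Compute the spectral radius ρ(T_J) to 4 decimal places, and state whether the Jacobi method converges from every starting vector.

0.6667

a₁₂a₂₁/(a₁₁a₂₂) = (4)·(-2) / ((-2)·(-9)) = -0.444444
ρ = √|-0.444444| = √0.444444 = 0.6667
ρ < 1, so Jacobi converges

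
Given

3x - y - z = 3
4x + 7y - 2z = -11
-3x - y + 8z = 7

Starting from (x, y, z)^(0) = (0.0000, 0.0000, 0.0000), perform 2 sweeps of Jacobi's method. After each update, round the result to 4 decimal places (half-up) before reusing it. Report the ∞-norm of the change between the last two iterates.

0.3215

Iteration 1:
  x = (3 - (-1)·0.0000 - (-1)·0.0000) / (3) = 1.0000
  y = (-11 - (4)·0.0000 - (-2)·0.0000) / (7) = -1.5714
  z = (7 - (-3)·0.0000 - (-1)·0.0000) / (8) = 0.8750
Iteration 2:
  x = (3 - (-1)·-1.5714 - (-1)·0.8750) / (3) = 0.7679
  y = (-11 - (4)·1.0000 - (-2)·0.8750) / (7) = -1.8929
  z = (7 - (-3)·1.0000 - (-1)·-1.5714) / (8) = 1.0536
Change: (-0.2321, -0.3215, 0.1786) → max |·| = 0.3215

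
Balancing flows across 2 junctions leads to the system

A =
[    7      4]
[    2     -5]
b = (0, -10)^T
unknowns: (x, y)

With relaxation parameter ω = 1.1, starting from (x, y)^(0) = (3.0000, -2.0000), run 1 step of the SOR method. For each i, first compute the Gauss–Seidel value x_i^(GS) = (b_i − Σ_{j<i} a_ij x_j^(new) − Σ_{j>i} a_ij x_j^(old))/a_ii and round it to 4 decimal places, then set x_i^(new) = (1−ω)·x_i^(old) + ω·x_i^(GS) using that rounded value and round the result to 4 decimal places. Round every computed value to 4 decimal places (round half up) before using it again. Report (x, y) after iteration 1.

(0.9572, 2.8212)

Iteration 1:
  x: GS value = (0 - (4)·-2.0000) / (7) = 1.1429;  x ← (1−ω)·3.0000 + ω·1.1429 = 0.9572
  y: GS value = (-10 - (2)·0.9572) / (-5) = 2.3829;  y ← (1−ω)·-2.0000 + ω·2.3829 = 2.8212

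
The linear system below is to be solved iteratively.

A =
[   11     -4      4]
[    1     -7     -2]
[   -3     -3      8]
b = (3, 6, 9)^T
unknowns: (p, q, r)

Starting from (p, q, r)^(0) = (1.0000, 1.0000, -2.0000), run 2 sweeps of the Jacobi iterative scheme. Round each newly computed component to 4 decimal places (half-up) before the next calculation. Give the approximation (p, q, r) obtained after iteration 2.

Iteration 1:
  p = (3 - (-4)·1.0000 - (4)·-2.0000) / (11) = 1.3636
  q = (6 - (1)·1.0000 - (-2)·-2.0000) / (-7) = -0.1429
  r = (9 - (-3)·1.0000 - (-3)·1.0000) / (8) = 1.8750
Iteration 2:
  p = (3 - (-4)·-0.1429 - (4)·1.8750) / (11) = -0.4611
  q = (6 - (1)·1.3636 - (-2)·1.8750) / (-7) = -1.1981
  r = (9 - (-3)·1.3636 - (-3)·-0.1429) / (8) = 1.5828

(-0.4611, -1.1981, 1.5828)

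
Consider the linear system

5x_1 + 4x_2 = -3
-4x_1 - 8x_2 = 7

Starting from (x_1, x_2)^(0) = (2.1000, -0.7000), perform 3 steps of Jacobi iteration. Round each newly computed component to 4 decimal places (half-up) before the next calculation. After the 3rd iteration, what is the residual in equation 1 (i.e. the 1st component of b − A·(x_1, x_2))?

1.9600

Iteration 1:
  x_1 = (-3 - (4)·-0.7000) / (5) = -0.0400
  x_2 = (7 - (-4)·2.1000) / (-8) = -1.9250
Iteration 2:
  x_1 = (-3 - (4)·-1.9250) / (5) = 0.9400
  x_2 = (7 - (-4)·-0.0400) / (-8) = -0.8550
Iteration 3:
  x_1 = (-3 - (4)·-0.8550) / (5) = 0.0840
  x_2 = (7 - (-4)·0.9400) / (-8) = -1.3450
Residual b − A·x = (1.9600, -3.4240)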